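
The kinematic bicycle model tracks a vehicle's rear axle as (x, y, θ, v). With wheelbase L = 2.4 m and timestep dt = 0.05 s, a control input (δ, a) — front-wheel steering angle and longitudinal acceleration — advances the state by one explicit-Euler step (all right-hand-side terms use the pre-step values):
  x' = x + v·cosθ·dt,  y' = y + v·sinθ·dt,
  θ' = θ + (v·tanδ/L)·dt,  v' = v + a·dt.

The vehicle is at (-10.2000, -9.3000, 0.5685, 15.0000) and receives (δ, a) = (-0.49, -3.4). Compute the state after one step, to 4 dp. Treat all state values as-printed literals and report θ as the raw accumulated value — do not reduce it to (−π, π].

(-9.5680, -8.8962, 0.4018, 14.8300)

x' = -10.2000 + 15.0000·cos(0.5685)·0.05 = -9.5680
y' = -9.3000 + 15.0000·sin(0.5685)·0.05 = -8.8962
θ' = 0.5685 + (15.0000/2.4)·tan(-0.49)·0.05 = 0.4018
v' = 15.0000 − 3.4000·0.05 = 14.8300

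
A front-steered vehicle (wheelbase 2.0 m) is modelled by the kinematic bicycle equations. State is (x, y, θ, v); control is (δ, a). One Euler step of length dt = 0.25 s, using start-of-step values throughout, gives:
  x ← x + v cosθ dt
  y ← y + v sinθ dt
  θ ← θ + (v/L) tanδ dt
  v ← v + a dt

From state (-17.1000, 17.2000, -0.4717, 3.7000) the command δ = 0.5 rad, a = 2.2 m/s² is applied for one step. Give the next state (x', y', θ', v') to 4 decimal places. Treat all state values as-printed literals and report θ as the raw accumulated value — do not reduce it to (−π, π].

x' = -17.1000 + 3.7000·cos(-0.4717)·0.25 = -16.2760
y' = 17.2000 + 3.7000·sin(-0.4717)·0.25 = 16.7797
θ' = -0.4717 + (3.7000/2.0)·tan(0.5)·0.25 = -0.2190
v' = 3.7000 + 2.2000·0.25 = 4.2500

(-16.2760, 16.7797, -0.2190, 4.2500)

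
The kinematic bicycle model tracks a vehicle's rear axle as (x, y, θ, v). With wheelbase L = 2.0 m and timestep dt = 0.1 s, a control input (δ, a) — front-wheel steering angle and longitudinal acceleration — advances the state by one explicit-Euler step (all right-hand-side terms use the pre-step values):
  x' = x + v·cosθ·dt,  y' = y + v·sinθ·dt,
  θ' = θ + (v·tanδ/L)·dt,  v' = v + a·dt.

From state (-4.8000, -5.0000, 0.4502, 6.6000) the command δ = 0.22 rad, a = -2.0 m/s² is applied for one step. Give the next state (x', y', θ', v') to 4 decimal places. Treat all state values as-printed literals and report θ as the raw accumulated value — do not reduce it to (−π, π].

(-4.2058, -4.7128, 0.5240, 6.4000)

x' = -4.8000 + 6.6000·cos(0.4502)·0.1 = -4.2058
y' = -5.0000 + 6.6000·sin(0.4502)·0.1 = -4.7128
θ' = 0.4502 + (6.6000/2.0)·tan(0.22)·0.1 = 0.5240
v' = 6.6000 − 2.0000·0.1 = 6.4000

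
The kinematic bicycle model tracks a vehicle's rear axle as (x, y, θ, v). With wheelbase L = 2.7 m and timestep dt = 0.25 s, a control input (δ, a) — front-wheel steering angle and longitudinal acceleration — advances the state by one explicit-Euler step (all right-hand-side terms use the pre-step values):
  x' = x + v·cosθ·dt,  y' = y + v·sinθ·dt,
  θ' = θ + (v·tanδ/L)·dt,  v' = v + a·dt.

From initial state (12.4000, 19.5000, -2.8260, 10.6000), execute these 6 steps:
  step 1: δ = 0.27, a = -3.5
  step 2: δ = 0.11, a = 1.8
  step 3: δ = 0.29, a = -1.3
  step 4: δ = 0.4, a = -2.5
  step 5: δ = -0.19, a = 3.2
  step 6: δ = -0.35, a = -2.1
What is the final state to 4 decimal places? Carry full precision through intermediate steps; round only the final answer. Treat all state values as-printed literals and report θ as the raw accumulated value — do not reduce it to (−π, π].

after step 1 (δ=0.27, a=-3.5): (9.880877, 18.677493, -2.554367, 9.725000)
after step 2 (δ=0.11, a=1.8): (7.856907, 17.330451, -2.454915, 10.175000)
after step 3 (δ=0.29, a=-1.3): (5.889682, 15.717785, -2.173771, 9.850000)
after step 4 (δ=0.4, a=-2.5): (4.493210, 13.689542, -1.788168, 9.225000)
after step 5 (δ=-0.19, a=3.2): (3.995835, 11.437563, -1.952441, 10.025000)
after step 6 (δ=-0.35, a=-2.1): (3.062389, 9.111630, -2.291276, 9.500000)

(3.0624, 9.1116, -2.2913, 9.5000)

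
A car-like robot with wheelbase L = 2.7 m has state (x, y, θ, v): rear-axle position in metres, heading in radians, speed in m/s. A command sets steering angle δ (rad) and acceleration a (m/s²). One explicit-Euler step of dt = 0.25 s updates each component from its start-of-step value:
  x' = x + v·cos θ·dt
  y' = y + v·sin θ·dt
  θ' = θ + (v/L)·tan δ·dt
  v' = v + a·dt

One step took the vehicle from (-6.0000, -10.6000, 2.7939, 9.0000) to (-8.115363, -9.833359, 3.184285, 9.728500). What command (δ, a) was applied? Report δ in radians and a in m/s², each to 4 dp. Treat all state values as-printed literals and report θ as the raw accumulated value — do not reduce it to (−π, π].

a = (v'−v)/dt = (0.728500)/0.25 = 2.9140
Δθ = θ'−θ = 0.390385;  (v·dt/L) = 9.0000·0.25/2.7 = 0.833333
tan δ = Δθ·L/(v·dt) = 0.468462  →  δ = 0.4381

δ = 0.4381, a = 2.9140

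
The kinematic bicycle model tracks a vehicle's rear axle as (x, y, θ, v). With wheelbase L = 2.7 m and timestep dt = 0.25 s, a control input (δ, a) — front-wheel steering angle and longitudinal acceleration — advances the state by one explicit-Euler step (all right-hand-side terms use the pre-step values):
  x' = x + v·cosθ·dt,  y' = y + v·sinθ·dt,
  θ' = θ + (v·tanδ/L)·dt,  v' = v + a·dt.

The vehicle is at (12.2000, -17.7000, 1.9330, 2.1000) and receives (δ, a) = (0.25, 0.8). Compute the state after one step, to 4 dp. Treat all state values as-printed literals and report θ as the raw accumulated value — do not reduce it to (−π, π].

(12.0140, -17.2091, 1.9826, 2.3000)

x' = 12.2000 + 2.1000·cos(1.9330)·0.25 = 12.0140
y' = -17.7000 + 2.1000·sin(1.9330)·0.25 = -17.2091
θ' = 1.9330 + (2.1000/2.7)·tan(0.25)·0.25 = 1.9826
v' = 2.1000 + 0.8000·0.25 = 2.3000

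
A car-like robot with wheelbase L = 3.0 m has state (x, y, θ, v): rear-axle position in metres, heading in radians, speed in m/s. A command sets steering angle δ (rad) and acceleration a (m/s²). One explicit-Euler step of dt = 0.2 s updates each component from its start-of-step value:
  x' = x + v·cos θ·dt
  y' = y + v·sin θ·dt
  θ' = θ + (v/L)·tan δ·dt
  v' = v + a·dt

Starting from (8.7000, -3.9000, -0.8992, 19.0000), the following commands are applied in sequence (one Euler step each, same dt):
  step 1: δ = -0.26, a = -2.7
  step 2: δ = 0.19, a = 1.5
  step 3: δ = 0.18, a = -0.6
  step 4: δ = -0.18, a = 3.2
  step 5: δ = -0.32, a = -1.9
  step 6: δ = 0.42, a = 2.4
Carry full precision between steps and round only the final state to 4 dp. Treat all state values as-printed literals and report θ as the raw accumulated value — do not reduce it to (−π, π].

after step 1 (δ=-0.26, a=-2.7): (11.064498, -6.874752, -1.236161, 18.460000)
after step 2 (δ=0.19, a=1.5): (12.277044, -10.361956, -0.999479, 18.760000)
after step 3 (δ=0.18, a=-0.6): (14.305903, -13.518099, -0.771896, 18.640000)
after step 4 (δ=-0.18, a=3.2): (16.977349, -16.118360, -0.998023, 19.280000)
after step 5 (δ=-0.32, a=-1.9): (19.067165, -19.358948, -1.423969, 18.900000)
after step 6 (δ=0.42, a=2.4): (19.620180, -23.098276, -0.861288, 19.380000)

(19.6202, -23.0983, -0.8613, 19.3800)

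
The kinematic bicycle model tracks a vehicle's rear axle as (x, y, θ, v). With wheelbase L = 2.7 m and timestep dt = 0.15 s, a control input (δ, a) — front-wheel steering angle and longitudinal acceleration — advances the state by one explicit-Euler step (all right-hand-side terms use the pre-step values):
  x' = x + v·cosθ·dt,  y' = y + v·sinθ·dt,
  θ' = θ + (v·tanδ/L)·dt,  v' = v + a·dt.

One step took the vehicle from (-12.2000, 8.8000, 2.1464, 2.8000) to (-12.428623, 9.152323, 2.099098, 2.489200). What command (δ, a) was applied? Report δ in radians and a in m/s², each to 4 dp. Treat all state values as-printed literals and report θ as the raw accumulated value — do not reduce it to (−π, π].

δ = -0.2952, a = -2.0720

a = (v'−v)/dt = (-0.310800)/0.15 = -2.0720
Δθ = θ'−θ = -0.047302;  (v·dt/L) = 2.8000·0.15/2.7 = 0.155556
tan δ = Δθ·L/(v·dt) = -0.304084  →  δ = -0.2952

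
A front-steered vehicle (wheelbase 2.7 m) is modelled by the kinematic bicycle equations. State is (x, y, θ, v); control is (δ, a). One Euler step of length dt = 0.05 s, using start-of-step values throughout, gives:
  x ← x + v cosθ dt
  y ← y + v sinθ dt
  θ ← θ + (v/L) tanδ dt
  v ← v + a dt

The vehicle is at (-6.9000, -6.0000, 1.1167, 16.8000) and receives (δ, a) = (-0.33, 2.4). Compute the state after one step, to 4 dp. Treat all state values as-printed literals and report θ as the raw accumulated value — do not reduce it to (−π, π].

(-6.5315, -5.2451, 1.0101, 16.9200)

x' = -6.9000 + 16.8000·cos(1.1167)·0.05 = -6.5315
y' = -6.0000 + 16.8000·sin(1.1167)·0.05 = -5.2451
θ' = 1.1167 + (16.8000/2.7)·tan(-0.33)·0.05 = 1.0101
v' = 16.8000 + 2.4000·0.05 = 16.9200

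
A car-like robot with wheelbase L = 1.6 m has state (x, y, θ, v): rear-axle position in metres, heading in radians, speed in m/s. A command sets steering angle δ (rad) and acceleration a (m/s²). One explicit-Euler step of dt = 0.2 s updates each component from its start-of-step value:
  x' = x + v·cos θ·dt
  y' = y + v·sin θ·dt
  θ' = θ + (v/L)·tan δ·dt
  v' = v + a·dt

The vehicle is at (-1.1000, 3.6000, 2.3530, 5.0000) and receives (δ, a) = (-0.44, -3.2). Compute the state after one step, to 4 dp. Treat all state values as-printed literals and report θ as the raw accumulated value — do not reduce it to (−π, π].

x' = -1.1000 + 5.0000·cos(2.3530)·0.2 = -1.8048
y' = 3.6000 + 5.0000·sin(2.3530)·0.2 = 4.3094
θ' = 2.3530 + (5.0000/1.6)·tan(-0.44)·0.2 = 2.0588
v' = 5.0000 − 3.2000·0.2 = 4.3600

(-1.8048, 4.3094, 2.0588, 4.3600)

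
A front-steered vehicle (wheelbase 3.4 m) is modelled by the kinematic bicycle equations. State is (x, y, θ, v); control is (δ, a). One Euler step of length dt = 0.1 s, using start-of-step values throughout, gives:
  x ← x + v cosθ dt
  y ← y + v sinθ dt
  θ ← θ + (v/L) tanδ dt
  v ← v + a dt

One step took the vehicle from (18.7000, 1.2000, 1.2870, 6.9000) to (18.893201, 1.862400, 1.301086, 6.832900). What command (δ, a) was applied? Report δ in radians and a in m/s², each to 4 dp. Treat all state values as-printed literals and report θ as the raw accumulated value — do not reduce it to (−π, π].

a = (v'−v)/dt = (-0.067100)/0.1 = -0.6710
Δθ = θ'−θ = 0.014086;  (v·dt/L) = 6.9000·0.1/3.4 = 0.202941
tan δ = Δθ·L/(v·dt) = 0.069409  →  δ = 0.0693

δ = 0.0693, a = -0.6710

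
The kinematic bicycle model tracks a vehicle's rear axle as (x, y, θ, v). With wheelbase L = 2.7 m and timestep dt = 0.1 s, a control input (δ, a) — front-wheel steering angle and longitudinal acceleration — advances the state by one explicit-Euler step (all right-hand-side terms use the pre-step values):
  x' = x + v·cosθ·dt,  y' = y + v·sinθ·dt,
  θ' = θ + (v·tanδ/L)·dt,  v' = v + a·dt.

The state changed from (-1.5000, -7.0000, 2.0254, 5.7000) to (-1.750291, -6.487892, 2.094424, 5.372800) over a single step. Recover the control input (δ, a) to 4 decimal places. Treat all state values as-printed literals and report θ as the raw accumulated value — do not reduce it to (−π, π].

δ = 0.3160, a = -3.2720

a = (v'−v)/dt = (-0.327200)/0.1 = -3.2720
Δθ = θ'−θ = 0.069024;  (v·dt/L) = 5.7000·0.1/2.7 = 0.211111
tan δ = Δθ·L/(v·dt) = 0.326956  →  δ = 0.3160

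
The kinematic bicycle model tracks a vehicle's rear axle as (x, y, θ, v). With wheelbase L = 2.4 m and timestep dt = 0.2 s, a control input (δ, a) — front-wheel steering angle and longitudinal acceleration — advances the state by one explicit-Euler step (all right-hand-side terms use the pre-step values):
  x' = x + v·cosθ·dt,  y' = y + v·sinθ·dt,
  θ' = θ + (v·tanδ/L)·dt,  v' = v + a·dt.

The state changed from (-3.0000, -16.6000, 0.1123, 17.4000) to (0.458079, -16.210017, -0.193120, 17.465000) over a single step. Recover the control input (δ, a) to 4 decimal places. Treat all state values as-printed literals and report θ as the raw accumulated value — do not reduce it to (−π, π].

δ = -0.2076, a = 0.3250

a = (v'−v)/dt = (0.065000)/0.2 = 0.3250
Δθ = θ'−θ = -0.305420;  (v·dt/L) = 17.4000·0.2/2.4 = 1.450000
tan δ = Δθ·L/(v·dt) = -0.210634  →  δ = -0.2076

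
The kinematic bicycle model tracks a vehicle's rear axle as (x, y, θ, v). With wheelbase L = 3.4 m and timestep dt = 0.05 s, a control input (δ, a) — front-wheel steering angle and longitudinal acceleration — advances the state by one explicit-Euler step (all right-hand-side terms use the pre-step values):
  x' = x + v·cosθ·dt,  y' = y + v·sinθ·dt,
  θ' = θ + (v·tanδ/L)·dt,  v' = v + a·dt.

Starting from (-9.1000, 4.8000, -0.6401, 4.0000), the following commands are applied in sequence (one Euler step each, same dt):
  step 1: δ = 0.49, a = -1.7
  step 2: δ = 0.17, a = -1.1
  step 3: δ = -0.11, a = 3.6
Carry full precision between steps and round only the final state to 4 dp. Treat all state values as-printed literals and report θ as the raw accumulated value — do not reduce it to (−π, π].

after step 1 (δ=0.49, a=-1.7): (-8.939593, 4.680545, -0.608724, 3.915000)
after step 2 (δ=0.17, a=-1.1): (-8.779004, 4.568611, -0.598841, 3.860000)
after step 3 (δ=-0.11, a=3.6): (-8.619588, 4.459819, -0.605111, 4.040000)

(-8.6196, 4.4598, -0.6051, 4.0400)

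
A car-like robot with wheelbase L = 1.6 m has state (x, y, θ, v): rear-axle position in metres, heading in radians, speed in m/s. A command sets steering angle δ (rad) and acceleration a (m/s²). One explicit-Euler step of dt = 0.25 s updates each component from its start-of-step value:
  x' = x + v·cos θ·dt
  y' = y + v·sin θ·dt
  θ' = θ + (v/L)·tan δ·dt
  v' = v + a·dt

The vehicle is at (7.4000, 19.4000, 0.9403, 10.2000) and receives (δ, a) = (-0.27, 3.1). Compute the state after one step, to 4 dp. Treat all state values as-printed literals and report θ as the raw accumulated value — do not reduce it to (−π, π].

x' = 7.4000 + 10.2000·cos(0.9403)·0.25 = 8.9033
y' = 19.4000 + 10.2000·sin(0.9403)·0.25 = 21.4597
θ' = 0.9403 + (10.2000/1.6)·tan(-0.27)·0.25 = 0.4992
v' = 10.2000 + 3.1000·0.25 = 10.9750

(8.9033, 21.4597, 0.4992, 10.9750)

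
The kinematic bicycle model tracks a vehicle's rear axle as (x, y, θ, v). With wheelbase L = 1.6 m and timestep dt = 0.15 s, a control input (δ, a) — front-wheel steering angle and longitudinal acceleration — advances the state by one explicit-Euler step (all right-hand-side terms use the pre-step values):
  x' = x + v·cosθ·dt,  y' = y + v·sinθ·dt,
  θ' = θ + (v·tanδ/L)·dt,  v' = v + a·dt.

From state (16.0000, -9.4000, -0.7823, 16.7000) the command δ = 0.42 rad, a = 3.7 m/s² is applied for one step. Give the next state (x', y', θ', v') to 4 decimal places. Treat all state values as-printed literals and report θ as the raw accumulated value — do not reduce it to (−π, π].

(17.7768, -11.1658, -0.0831, 17.2550)

x' = 16.0000 + 16.7000·cos(-0.7823)·0.15 = 17.7768
y' = -9.4000 + 16.7000·sin(-0.7823)·0.15 = -11.1658
θ' = -0.7823 + (16.7000/1.6)·tan(0.42)·0.15 = -0.0831
v' = 16.7000 + 3.7000·0.15 = 17.2550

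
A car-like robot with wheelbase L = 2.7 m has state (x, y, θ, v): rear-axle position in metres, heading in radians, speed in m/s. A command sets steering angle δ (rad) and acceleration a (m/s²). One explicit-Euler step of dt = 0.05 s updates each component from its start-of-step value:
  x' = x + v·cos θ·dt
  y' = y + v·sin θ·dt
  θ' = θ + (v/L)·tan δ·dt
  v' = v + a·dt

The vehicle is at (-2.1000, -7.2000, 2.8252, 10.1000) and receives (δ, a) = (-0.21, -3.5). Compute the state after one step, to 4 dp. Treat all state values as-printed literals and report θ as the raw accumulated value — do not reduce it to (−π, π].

(-2.5799, -7.0429, 2.7853, 9.9250)

x' = -2.1000 + 10.1000·cos(2.8252)·0.05 = -2.5799
y' = -7.2000 + 10.1000·sin(2.8252)·0.05 = -7.0429
θ' = 2.8252 + (10.1000/2.7)·tan(-0.21)·0.05 = 2.7853
v' = 10.1000 − 3.5000·0.05 = 9.9250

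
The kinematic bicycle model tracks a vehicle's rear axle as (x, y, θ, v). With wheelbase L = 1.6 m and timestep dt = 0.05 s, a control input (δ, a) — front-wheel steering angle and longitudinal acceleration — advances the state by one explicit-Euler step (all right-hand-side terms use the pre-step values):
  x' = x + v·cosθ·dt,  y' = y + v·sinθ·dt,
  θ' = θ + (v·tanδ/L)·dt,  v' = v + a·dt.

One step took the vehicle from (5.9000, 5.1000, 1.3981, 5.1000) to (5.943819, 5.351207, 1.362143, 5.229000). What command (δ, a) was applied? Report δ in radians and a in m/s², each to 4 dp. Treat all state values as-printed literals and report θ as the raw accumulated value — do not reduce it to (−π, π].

δ = -0.2219, a = 2.5800

a = (v'−v)/dt = (0.129000)/0.05 = 2.5800
Δθ = θ'−θ = -0.035957;  (v·dt/L) = 5.1000·0.05/1.6 = 0.159375
tan δ = Δθ·L/(v·dt) = -0.225613  →  δ = -0.2219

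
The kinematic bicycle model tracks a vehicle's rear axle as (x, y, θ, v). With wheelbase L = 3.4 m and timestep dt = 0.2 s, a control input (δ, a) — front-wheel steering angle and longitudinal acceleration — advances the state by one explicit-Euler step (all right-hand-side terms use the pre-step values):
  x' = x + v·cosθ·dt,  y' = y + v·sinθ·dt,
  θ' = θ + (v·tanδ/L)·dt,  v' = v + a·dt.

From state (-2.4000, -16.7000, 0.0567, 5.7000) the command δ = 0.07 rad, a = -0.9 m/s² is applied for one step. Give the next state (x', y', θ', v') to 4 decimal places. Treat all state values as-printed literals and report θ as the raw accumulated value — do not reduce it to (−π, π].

(-1.2618, -16.6354, 0.0802, 5.5200)

x' = -2.4000 + 5.7000·cos(0.0567)·0.2 = -1.2618
y' = -16.7000 + 5.7000·sin(0.0567)·0.2 = -16.6354
θ' = 0.0567 + (5.7000/3.4)·tan(0.07)·0.2 = 0.0802
v' = 5.7000 − 0.9000·0.2 = 5.5200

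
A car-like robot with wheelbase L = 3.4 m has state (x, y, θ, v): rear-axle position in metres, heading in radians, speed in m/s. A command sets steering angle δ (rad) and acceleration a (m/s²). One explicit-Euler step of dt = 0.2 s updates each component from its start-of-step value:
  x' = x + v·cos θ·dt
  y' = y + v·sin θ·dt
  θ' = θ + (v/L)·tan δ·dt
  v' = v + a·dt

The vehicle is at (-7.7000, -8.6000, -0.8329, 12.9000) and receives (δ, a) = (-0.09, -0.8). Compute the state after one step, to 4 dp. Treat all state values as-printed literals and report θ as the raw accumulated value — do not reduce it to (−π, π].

(-5.9643, -10.5089, -0.9014, 12.7400)

x' = -7.7000 + 12.9000·cos(-0.8329)·0.2 = -5.9643
y' = -8.6000 + 12.9000·sin(-0.8329)·0.2 = -10.5089
θ' = -0.8329 + (12.9000/3.4)·tan(-0.09)·0.2 = -0.9014
v' = 12.9000 − 0.8000·0.2 = 12.7400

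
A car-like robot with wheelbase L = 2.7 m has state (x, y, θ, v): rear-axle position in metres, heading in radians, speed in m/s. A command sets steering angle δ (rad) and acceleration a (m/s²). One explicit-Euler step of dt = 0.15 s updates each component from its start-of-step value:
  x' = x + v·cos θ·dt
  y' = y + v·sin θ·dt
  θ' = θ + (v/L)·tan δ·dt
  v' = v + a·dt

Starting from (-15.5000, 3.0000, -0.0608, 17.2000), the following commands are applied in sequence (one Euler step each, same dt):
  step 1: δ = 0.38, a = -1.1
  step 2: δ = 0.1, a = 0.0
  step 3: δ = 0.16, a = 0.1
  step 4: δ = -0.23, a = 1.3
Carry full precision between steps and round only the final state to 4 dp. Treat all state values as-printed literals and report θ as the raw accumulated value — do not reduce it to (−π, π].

(-6.0072, 6.0583, 0.3468, 17.2450)

after step 1 (δ=0.38, a=-1.1): (-12.924767, 2.843233, 0.320861, 17.035000)
after step 2 (δ=0.1, a=0.0): (-10.499926, 3.649117, 0.415817, 17.035000)
after step 3 (δ=0.16, a=0.1): (-8.162418, 4.681277, 0.568544, 17.050000)
after step 4 (δ=-0.23, a=1.3): (-6.007249, 6.058251, 0.346759, 17.245000)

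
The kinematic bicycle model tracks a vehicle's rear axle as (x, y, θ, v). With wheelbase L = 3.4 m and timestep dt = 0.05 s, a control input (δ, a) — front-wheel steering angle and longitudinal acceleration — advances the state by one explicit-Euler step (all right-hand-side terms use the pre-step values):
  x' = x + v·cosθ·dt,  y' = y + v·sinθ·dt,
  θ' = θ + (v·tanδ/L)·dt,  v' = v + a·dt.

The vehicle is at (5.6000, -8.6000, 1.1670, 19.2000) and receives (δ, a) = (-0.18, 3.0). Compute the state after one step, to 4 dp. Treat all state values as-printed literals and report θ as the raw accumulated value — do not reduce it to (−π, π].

(5.9772, -7.7172, 1.1156, 19.3500)

x' = 5.6000 + 19.2000·cos(1.1670)·0.05 = 5.9772
y' = -8.6000 + 19.2000·sin(1.1670)·0.05 = -7.7172
θ' = 1.1670 + (19.2000/3.4)·tan(-0.18)·0.05 = 1.1156
v' = 19.2000 + 3.0000·0.05 = 19.3500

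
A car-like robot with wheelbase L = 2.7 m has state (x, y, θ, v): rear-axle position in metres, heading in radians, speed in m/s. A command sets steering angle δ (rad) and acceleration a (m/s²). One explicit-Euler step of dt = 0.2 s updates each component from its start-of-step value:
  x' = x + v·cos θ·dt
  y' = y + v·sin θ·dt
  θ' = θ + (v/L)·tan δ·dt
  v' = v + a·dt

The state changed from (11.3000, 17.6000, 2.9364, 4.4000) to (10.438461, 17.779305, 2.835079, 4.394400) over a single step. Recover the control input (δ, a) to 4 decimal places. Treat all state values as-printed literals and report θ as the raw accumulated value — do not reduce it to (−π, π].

δ = -0.3014, a = -0.0280

a = (v'−v)/dt = (-0.005600)/0.2 = -0.0280
Δθ = θ'−θ = -0.101321;  (v·dt/L) = 4.4000·0.2/2.7 = 0.325926
tan δ = Δθ·L/(v·dt) = -0.310871  →  δ = -0.3014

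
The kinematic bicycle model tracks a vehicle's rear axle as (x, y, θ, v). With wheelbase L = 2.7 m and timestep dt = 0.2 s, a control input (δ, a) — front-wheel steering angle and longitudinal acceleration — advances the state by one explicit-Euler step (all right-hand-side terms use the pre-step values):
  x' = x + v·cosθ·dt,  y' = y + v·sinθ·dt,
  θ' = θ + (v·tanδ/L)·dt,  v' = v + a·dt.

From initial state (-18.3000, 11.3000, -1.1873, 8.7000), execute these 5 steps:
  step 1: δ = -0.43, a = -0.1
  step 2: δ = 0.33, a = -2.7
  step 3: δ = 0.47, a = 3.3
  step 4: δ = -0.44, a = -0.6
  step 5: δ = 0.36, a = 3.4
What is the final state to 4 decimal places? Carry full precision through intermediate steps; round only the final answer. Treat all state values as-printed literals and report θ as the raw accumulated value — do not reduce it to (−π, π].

after step 1 (δ=-0.43, a=-0.1): (-17.648953, 9.686390, -1.482856, 8.680000)
after step 2 (δ=0.33, a=-2.7): (-17.496485, 7.957098, -1.262625, 8.140000)
after step 3 (δ=0.47, a=3.3): (-17.002685, 6.405794, -0.956340, 8.800000)
after step 4 (δ=-0.44, a=-0.6): (-15.988020, 4.967720, -1.263220, 8.680000)
after step 5 (δ=0.36, a=3.4): (-15.462446, 3.313191, -1.021206, 9.360000)

(-15.4624, 3.3132, -1.0212, 9.3600)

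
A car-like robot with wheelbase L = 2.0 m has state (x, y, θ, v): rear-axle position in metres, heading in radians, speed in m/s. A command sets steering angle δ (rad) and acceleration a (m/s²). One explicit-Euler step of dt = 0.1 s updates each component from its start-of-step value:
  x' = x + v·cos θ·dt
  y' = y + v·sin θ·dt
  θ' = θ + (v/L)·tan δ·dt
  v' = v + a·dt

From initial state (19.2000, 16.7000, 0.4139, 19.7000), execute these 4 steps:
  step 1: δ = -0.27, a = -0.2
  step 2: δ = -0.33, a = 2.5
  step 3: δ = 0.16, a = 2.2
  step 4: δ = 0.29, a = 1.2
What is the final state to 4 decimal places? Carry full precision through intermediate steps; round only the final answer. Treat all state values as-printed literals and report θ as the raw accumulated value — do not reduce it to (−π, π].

(26.9207, 17.3114, 0.2657, 20.2700)

after step 1 (δ=-0.27, a=-0.2): (21.003652, 17.492301, 0.141293, 19.680000)
after step 2 (δ=-0.33, a=2.5): (22.952040, 17.769441, -0.195751, 19.930000)
after step 3 (δ=0.16, a=2.2): (24.906977, 17.381796, -0.034937, 20.150000)
after step 4 (δ=0.29, a=1.2): (26.920748, 17.311413, 0.265714, 20.270000)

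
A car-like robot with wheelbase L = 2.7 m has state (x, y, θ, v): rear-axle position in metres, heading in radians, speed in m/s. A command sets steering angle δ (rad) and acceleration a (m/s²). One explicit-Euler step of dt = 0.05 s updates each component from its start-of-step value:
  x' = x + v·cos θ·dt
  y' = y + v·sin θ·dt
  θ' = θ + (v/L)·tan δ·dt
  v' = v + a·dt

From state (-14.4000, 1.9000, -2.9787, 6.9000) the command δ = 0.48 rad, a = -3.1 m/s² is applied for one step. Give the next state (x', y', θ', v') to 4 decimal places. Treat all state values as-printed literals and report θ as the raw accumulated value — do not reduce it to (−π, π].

(-14.7404, 1.8441, -2.9122, 6.7450)

x' = -14.4000 + 6.9000·cos(-2.9787)·0.05 = -14.7404
y' = 1.9000 + 6.9000·sin(-2.9787)·0.05 = 1.8441
θ' = -2.9787 + (6.9000/2.7)·tan(0.48)·0.05 = -2.9122
v' = 6.9000 − 3.1000·0.05 = 6.7450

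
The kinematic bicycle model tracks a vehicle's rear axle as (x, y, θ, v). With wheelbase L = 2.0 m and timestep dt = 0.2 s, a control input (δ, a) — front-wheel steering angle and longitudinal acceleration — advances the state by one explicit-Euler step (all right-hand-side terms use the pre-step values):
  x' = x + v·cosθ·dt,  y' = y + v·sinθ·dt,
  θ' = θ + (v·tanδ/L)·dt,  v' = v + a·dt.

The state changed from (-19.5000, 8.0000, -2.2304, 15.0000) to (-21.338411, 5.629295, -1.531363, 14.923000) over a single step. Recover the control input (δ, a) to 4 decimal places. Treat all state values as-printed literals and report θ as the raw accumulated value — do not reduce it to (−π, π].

a = (v'−v)/dt = (-0.077000)/0.2 = -0.3850
Δθ = θ'−θ = 0.699037;  (v·dt/L) = 15.0000·0.2/2.0 = 1.500000
tan δ = Δθ·L/(v·dt) = 0.466025  →  δ = 0.4361

δ = 0.4361, a = -0.3850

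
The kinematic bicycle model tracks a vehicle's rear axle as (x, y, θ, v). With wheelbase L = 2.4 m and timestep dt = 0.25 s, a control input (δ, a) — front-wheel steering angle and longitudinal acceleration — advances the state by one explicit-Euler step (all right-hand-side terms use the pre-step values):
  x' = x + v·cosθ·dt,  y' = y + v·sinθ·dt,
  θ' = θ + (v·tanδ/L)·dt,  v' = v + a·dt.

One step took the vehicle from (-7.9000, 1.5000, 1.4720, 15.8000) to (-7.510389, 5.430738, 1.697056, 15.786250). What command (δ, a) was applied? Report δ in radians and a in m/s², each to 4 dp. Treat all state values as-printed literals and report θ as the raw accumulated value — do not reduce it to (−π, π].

δ = 0.1359, a = -0.0550

a = (v'−v)/dt = (-0.013750)/0.25 = -0.0550
Δθ = θ'−θ = 0.225056;  (v·dt/L) = 15.8000·0.25/2.4 = 1.645833
tan δ = Δθ·L/(v·dt) = 0.136743  →  δ = 0.1359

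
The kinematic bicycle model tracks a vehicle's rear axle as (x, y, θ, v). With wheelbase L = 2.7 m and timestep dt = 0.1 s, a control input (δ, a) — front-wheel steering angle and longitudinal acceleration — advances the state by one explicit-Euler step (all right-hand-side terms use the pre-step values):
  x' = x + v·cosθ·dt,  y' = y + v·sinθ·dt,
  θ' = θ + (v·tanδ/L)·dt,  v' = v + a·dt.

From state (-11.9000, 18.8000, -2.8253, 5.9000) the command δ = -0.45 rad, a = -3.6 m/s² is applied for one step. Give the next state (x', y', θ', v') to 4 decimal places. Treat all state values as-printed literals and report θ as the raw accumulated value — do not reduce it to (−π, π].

x' = -11.9000 + 5.9000·cos(-2.8253)·0.1 = -12.4607
y' = 18.8000 + 5.9000·sin(-2.8253)·0.1 = 18.6165
θ' = -2.8253 + (5.9000/2.7)·tan(-0.45)·0.1 = -2.9309
v' = 5.9000 − 3.6000·0.1 = 5.5400

(-12.4607, 18.6165, -2.9309, 5.5400)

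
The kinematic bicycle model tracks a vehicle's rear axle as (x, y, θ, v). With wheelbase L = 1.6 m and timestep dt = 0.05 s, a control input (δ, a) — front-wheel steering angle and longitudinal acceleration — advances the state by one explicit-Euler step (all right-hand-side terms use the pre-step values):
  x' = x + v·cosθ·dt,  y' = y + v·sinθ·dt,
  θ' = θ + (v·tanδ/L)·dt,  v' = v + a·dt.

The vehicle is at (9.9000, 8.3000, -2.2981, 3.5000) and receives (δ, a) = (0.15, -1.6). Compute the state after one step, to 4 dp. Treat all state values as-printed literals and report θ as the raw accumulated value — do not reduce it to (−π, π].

x' = 9.9000 + 3.5000·cos(-2.2981)·0.05 = 9.7836
y' = 8.3000 + 3.5000·sin(-2.2981)·0.05 = 8.1693
θ' = -2.2981 + (3.5000/1.6)·tan(0.15)·0.05 = -2.2816
v' = 3.5000 − 1.6000·0.05 = 3.4200

(9.7836, 8.1693, -2.2816, 3.4200)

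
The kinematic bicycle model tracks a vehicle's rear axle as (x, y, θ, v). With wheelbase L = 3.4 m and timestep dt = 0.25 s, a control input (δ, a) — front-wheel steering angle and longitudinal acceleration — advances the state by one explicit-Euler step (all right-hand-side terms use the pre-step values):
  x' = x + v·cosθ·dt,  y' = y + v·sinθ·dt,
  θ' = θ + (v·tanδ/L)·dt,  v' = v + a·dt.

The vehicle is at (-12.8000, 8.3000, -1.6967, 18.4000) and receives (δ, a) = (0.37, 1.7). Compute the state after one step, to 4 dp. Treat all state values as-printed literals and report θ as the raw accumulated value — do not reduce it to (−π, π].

x' = -12.8000 + 18.4000·cos(-1.6967)·0.25 = -13.3776
y' = 8.3000 + 18.4000·sin(-1.6967)·0.25 = 3.7364
θ' = -1.6967 + (18.4000/3.4)·tan(0.37)·0.25 = -1.1719
v' = 18.4000 + 1.7000·0.25 = 18.8250

(-13.3776, 3.7364, -1.1719, 18.8250)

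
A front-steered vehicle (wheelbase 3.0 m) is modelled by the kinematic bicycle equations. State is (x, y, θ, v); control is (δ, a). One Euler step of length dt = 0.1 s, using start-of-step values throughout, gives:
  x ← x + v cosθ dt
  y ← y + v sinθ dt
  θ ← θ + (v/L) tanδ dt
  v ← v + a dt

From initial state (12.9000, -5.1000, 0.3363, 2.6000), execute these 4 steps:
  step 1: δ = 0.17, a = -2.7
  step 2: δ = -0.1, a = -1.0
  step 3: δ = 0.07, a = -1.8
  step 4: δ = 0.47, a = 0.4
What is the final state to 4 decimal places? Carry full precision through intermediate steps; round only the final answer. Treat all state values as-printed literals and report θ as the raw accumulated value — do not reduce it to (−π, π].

after step 1 (δ=0.17, a=-2.7): (13.145435, -5.014201, 0.351177, 2.330000)
after step 2 (δ=-0.1, a=-1.0): (13.364215, -4.934048, 0.343384, 2.230000)
after step 3 (δ=0.07, a=-1.8): (13.574196, -4.858969, 0.348596, 2.050000)
after step 4 (δ=0.47, a=0.4): (13.766866, -4.788946, 0.383307, 2.090000)

(13.7669, -4.7889, 0.3833, 2.0900)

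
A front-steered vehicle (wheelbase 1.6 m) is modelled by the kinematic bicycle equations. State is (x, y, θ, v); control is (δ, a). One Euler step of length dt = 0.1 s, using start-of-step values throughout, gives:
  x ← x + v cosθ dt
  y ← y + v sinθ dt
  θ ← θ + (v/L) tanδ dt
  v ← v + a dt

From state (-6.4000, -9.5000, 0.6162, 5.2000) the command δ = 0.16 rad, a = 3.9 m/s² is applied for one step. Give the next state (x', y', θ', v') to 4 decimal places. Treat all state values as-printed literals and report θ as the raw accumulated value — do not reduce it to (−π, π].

(-5.9756, -9.1995, 0.6686, 5.5900)

x' = -6.4000 + 5.2000·cos(0.6162)·0.1 = -5.9756
y' = -9.5000 + 5.2000·sin(0.6162)·0.1 = -9.1995
θ' = 0.6162 + (5.2000/1.6)·tan(0.16)·0.1 = 0.6686
v' = 5.2000 + 3.9000·0.1 = 5.5900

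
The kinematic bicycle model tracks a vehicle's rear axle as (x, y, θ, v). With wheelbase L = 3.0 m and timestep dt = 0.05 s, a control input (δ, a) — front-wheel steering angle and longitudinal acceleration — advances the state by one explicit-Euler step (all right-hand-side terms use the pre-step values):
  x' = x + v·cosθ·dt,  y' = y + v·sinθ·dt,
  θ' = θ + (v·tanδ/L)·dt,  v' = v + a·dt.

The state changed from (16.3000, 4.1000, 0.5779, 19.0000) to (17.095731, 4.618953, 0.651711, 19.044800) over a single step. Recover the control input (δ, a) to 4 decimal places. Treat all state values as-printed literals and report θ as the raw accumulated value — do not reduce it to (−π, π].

a = (v'−v)/dt = (0.044800)/0.05 = 0.8960
Δθ = θ'−θ = 0.073811;  (v·dt/L) = 19.0000·0.05/3.0 = 0.316667
tan δ = Δθ·L/(v·dt) = 0.233087  →  δ = 0.2290

δ = 0.2290, a = 0.8960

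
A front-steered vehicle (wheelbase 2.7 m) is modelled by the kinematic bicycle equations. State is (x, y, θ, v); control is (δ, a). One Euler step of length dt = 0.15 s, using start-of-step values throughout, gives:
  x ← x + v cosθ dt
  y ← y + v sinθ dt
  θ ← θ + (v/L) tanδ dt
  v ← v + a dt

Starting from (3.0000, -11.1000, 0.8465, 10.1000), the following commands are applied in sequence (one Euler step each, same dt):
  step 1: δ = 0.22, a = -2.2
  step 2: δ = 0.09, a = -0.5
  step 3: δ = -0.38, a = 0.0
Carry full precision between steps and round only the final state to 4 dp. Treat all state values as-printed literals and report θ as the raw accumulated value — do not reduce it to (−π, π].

(5.5898, -7.5149, 0.8058, 9.6950)

after step 1 (δ=0.22, a=-2.2): (4.003852, -9.965317, 0.971975, 9.770000)
after step 2 (δ=0.09, a=-0.5): (4.829909, -8.754813, 1.020958, 9.695000)
after step 3 (δ=-0.38, a=0.0): (5.589827, -7.514906, 0.805830, 9.695000)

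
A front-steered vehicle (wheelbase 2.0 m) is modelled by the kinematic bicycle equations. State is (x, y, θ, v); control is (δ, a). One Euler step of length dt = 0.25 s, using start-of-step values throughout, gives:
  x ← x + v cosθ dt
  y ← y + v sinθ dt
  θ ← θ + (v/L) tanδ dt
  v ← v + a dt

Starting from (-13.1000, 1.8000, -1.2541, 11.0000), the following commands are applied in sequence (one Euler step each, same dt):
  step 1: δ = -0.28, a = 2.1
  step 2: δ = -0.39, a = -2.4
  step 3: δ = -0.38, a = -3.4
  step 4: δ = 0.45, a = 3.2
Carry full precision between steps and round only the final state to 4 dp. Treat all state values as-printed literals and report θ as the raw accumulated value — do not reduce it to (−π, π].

(-16.5301, -6.6992, -2.1788, 10.8750)

after step 1 (δ=-0.28, a=2.1): (-12.243571, -0.813241, -1.649487, 11.525000)
after step 2 (δ=-0.39, a=-2.4): (-12.470065, -3.685575, -2.241663, 10.925000)
after step 3 (δ=-0.38, a=-3.4): (-14.167988, -5.824917, -2.787111, 10.075000)
after step 4 (δ=0.45, a=3.2): (-16.530139, -6.699185, -2.178764, 10.875000)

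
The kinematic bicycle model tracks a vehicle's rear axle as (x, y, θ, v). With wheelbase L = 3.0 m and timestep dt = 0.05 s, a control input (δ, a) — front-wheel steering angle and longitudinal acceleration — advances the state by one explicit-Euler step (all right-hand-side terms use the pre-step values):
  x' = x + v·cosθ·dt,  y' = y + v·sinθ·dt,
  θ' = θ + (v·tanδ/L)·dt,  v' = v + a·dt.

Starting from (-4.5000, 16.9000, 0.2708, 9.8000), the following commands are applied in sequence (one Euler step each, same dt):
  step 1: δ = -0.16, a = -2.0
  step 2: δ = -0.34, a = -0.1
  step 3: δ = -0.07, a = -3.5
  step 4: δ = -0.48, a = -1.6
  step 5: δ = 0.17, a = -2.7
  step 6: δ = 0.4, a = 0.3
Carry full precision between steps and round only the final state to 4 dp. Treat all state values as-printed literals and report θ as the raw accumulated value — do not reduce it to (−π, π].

after step 1 (δ=-0.16, a=-2.0): (-4.027857, 17.031076, 0.244441, 9.700000)
after step 2 (δ=-0.34, a=-0.1): (-3.557275, 17.148453, 0.187254, 9.695000)
after step 3 (δ=-0.07, a=-3.5): (-3.080999, 17.238695, 0.175925, 9.520000)
after step 4 (δ=-0.48, a=-1.6): (-2.612346, 17.322004, 0.093321, 9.440000)
after step 5 (δ=0.17, a=-2.7): (-2.142399, 17.365987, 0.120328, 9.305000)
after step 6 (δ=0.4, a=0.3): (-1.680513, 17.421835, 0.185896, 9.320000)

(-1.6805, 17.4218, 0.1859, 9.3200)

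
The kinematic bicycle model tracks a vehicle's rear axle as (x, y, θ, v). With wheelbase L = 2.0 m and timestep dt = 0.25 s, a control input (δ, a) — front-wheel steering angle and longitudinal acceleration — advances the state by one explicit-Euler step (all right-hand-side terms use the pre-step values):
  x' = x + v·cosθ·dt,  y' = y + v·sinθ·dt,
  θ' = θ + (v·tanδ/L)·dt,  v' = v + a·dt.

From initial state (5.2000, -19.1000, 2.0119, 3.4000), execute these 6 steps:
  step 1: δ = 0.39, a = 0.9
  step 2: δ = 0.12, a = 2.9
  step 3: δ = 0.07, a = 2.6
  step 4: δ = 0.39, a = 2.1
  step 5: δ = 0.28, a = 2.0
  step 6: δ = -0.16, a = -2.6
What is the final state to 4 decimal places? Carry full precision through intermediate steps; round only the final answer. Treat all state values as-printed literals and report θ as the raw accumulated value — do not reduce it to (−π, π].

(0.3053, -14.4085, 2.6133, 5.3750)

after step 1 (δ=0.39, a=0.9): (4.837103, -18.331361, 2.186598, 3.625000)
after step 2 (δ=0.12, a=2.9): (4.313641, -17.591580, 2.241236, 4.350000)
after step 3 (δ=0.07, a=2.6): (3.637944, -16.739471, 2.279361, 5.000000)
after step 4 (δ=0.39, a=2.1): (2.824514, -15.790349, 2.536270, 5.525000)
after step 5 (δ=0.28, a=2.0): (1.688686, -15.004380, 2.734862, 6.025000)
after step 6 (δ=-0.16, a=-2.6): (0.305317, -14.408495, 2.613323, 5.375000)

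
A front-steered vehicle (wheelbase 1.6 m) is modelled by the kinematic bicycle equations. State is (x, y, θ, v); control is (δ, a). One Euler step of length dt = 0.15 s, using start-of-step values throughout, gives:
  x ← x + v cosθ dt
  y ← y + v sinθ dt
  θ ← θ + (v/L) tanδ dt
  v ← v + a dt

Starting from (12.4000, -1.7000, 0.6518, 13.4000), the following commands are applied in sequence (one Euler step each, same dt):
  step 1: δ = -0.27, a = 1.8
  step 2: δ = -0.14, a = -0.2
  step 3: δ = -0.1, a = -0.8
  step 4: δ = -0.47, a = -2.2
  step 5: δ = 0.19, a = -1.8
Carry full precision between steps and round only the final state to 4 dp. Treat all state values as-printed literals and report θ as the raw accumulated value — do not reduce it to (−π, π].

(21.5894, -0.8195, -0.4108, 12.9200)

after step 1 (δ=-0.27, a=1.8): (13.997936, -0.480697, 0.304123, 13.670000)
after step 2 (δ=-0.14, a=-0.2): (15.954339, 0.133338, 0.123522, 13.640000)
after step 3 (δ=-0.1, a=-0.8): (17.984750, 0.385422, -0.004781, 13.520000)
after step 4 (δ=-0.47, a=-2.2): (20.012727, 0.375727, -0.648627, 13.190000)
after step 5 (δ=0.19, a=-1.8): (21.589421, -0.819471, -0.410812, 12.920000)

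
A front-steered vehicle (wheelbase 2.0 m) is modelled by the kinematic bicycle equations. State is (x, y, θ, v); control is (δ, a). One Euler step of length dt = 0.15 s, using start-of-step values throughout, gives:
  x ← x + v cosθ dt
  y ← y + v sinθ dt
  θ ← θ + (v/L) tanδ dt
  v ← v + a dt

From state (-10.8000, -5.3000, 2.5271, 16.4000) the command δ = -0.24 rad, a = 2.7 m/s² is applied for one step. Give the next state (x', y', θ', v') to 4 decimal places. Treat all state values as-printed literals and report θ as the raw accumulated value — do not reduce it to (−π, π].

(-12.8100, -3.8817, 2.2261, 16.8050)

x' = -10.8000 + 16.4000·cos(2.5271)·0.15 = -12.8100
y' = -5.3000 + 16.4000·sin(2.5271)·0.15 = -3.8817
θ' = 2.5271 + (16.4000/2.0)·tan(-0.24)·0.15 = 2.2261
v' = 16.4000 + 2.7000·0.15 = 16.8050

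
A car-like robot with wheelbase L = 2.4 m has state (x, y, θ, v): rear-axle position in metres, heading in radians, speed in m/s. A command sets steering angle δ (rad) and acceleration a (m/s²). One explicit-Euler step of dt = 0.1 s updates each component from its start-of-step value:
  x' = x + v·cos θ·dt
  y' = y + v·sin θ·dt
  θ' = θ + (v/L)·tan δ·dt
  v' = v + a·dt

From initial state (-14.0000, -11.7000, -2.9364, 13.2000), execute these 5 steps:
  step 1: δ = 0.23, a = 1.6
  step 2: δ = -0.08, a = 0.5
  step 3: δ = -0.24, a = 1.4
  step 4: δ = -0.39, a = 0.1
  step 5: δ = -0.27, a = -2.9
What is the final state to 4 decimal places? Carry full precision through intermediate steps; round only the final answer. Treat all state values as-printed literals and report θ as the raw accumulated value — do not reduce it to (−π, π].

(-20.5307, -12.8878, -3.3774, 13.2700)

after step 1 (δ=0.23, a=1.6): (-15.292309, -11.968958, -2.807621, 13.360000)
after step 2 (δ=-0.08, a=0.5): (-16.554492, -12.406895, -2.852250, 13.410000)
after step 3 (δ=-0.24, a=1.4): (-17.839749, -12.789513, -2.988985, 13.550000)
after step 4 (δ=-0.39, a=0.1): (-19.179001, -12.995494, -3.221060, 13.560000)
after step 5 (δ=-0.27, a=-2.9): (-20.530722, -12.887850, -3.377428, 13.270000)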